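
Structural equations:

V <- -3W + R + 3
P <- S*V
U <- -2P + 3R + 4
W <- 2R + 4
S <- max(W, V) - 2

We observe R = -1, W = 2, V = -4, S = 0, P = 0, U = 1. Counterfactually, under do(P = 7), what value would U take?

-13

The intervention breaks the incoming arrows to P: P <- S*V no longer applies, and P = 7.
U = -2P + 3R + 4  [with P=7, R=-1]  = -13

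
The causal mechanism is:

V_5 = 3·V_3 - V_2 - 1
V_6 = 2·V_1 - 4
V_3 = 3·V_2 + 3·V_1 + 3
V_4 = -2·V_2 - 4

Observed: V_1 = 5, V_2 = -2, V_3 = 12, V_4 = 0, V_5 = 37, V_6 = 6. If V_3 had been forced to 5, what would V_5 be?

16

do(V_3=5) replaces the equation V_3 = 3·V_2 + 3·V_1 + 3 with the constant V_3 = 5.
V_5 = 3·V_3 - V_2 - 1  [with V_3=5, V_2=-2]  = 16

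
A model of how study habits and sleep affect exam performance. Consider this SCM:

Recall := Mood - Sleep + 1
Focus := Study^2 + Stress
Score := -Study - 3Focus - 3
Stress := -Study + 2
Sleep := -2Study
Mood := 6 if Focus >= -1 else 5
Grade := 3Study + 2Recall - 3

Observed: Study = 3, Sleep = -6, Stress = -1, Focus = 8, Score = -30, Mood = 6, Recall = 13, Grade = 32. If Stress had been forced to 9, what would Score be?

-60

do(Stress=9) replaces the equation Stress := -Study + 2 with the constant Stress = 9.
Focus = Study^2 + Stress  [with Study=3, Stress=9]  = 18
Score = -Study - 3Focus - 3  [with Study=3, Focus=18]  = -60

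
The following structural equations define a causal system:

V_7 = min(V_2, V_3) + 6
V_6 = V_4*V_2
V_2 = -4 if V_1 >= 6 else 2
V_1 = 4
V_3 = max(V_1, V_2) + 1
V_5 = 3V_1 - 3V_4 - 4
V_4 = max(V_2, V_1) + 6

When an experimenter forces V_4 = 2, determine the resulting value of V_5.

Intervening sets V_4 = 2 and removes its equation (V_4 = max(V_2, V_1) + 6).
V_5 = 3V_1 - 3V_4 - 4  [with V_1=4, V_4=2]  = 2

2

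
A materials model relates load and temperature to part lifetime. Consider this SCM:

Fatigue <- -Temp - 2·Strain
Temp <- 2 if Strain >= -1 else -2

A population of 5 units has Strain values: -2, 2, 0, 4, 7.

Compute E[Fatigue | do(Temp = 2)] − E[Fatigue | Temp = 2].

Every unit gets Temp=2 under the intervention. Fatigue values become 2, -6, -2, -10, -16; E[Fatigue|do(Temp=2)] = -6.4.
E[Fatigue|Temp=2] averages over only the 4 units with Temp=2 (Strain = 2, 0, 4, 7): Fatigue = -6, -2, -10, -16, mean -8.5.
Difference = -6.4 − (-8.5) = 2.1.

2.1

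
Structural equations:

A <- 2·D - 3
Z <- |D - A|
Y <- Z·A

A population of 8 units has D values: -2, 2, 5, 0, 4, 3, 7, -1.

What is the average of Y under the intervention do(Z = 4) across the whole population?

do(Z=4) breaks Z's dependence on D. With Z=4 fixed, Y across the units is -28, 4, 28, -12, 20, 12, 44, -20, mean 6.

6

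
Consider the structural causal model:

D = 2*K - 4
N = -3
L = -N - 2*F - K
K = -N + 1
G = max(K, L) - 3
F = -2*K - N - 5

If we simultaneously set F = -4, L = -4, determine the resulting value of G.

1

Setting F = -4, L = -4 by intervention discards those variables' equations.
K = -N + 1  [with N=-3]  = 4
G = max(K, L) - 3  [with K=4, L=-4]  = 1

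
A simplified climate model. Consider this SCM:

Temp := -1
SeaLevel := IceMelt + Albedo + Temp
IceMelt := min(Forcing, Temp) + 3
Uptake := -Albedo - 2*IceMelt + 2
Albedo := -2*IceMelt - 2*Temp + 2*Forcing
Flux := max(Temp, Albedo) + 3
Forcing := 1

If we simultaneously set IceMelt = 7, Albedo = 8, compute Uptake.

-20

Under do(IceMelt = 7, Albedo = 8), each intervened variable's structural equation is replaced by its fixed value.
Uptake = -Albedo - 2*IceMelt + 2  [with Albedo=8, IceMelt=7]  = -20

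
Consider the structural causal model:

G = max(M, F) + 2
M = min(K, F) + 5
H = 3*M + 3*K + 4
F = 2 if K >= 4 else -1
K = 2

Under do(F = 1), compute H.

do(F=1) replaces the equation F = 2 if K >= 4 else -1 with the constant F = 1.
M = min(K, F) + 5  [with K=2, F=1]  = 6
H = 3*M + 3*K + 4  [with M=6, K=2]  = 28

28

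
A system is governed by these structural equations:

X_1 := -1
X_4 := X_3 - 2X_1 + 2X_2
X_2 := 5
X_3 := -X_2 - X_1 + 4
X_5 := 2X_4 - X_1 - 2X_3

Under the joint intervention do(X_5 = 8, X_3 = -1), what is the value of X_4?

11

Under do(X_5 = 8, X_3 = -1), each intervened variable's structural equation is replaced by its fixed value.
X_4 = X_3 - 2X_1 + 2X_2  [with X_3=-1, X_1=-1, X_2=5]  = 11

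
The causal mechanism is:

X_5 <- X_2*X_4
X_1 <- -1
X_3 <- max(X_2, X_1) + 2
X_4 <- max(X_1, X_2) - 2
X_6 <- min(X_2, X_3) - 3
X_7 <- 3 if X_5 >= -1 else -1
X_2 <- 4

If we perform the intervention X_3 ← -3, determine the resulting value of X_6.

-6

The intervention breaks the incoming arrows to X_3: X_3 <- max(X_2, X_1) + 2 no longer applies, and X_3 = -3.
X_6 = min(X_2, X_3) - 3  [with X_2=4, X_3=-3]  = -6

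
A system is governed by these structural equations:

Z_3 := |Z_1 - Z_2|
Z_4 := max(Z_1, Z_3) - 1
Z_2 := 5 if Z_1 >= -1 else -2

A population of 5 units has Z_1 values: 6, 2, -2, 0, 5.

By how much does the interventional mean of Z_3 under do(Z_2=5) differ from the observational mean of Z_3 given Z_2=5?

do(Z_2=5) breaks Z_2's dependence on Z_1. With Z_2=5 fixed, Z_3 across the units is 1, 3, 7, 5, 0, mean 3.2.
Observing Z_2=5 restricts to units where Z_2's equation naturally yields 5: Z_1 ∈ {6, 2, 0, 5}. In that subpopulation Z_3 = 1, 3, 5, 0, mean 2.25.
Difference = 3.2 − 2.25 = 0.95.

0.95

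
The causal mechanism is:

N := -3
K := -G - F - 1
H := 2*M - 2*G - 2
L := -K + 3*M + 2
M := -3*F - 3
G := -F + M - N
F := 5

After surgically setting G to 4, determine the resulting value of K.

-10

Intervening sets G = 4 and removes its equation (G := -F + M - N).
K = -G - F - 1  [with G=4, F=5]  = -10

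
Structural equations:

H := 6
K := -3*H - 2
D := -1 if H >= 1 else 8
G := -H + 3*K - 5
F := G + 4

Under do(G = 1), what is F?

do(G=1) replaces the equation G := -H + 3*K - 5 with the constant G = 1.
F = G + 4  [with G=1]  = 5

5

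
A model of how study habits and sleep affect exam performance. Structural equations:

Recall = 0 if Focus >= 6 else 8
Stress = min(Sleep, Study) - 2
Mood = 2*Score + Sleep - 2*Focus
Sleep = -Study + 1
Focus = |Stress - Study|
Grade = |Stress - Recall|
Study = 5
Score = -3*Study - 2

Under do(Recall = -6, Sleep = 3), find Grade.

The joint intervention fixes Recall = -6, Sleep = 3, removing each variable's own equation.
Stress = min(Sleep, Study) - 2  [with Sleep=3, Study=5]  = 1
Grade = |Stress - Recall|  [with Stress=1, Recall=-6]  = 7

7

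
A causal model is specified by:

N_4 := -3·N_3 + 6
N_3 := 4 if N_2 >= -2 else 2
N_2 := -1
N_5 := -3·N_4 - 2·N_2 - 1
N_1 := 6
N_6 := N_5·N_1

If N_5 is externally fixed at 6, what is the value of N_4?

-6

The intervention breaks the incoming arrows to N_5: N_5 := -3·N_4 - 2·N_2 - 1 no longer applies, and N_5 = 6.
Since N_4 is not a descendant of the intervened variable, it is unaffected.
N_3 = 4 if N_2 >= -2 else 2  [with N_2=-1]  = 4
N_4 = -3·N_3 + 6  [with N_3=4]  = -6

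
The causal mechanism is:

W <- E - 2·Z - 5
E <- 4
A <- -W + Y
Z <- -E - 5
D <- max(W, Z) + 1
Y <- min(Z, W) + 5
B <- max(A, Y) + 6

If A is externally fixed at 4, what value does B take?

10

Under do(A=4), the mechanism A <- -W + Y is discarded; A is fixed at 4.
Z = -E - 5  [with E=4]  = -9
W = E - 2·Z - 5  [with E=4, Z=-9]  = 17
Y = min(Z, W) + 5  [with Z=-9, W=17]  = -4
B = max(A, Y) + 6  [with A=4, Y=-4]  = 10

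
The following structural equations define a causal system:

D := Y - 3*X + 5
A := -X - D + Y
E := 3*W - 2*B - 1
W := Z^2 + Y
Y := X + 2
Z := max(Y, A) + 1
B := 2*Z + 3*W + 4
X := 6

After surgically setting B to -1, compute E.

do(B=-1) replaces the equation B := 2*Z + 3*W + 4 with the constant B = -1.
Y = X + 2  [with X=6]  = 8
D = Y - 3*X + 5  [with Y=8, X=6]  = -5
A = -X - D + Y  [with X=6, D=-5, Y=8]  = 7
Z = max(Y, A) + 1  [with Y=8, A=7]  = 9
W = Z^2 + Y  [with Z=9, Y=8]  = 89
E = 3*W - 2*B - 1  [with W=89, B=-1]  = 268

268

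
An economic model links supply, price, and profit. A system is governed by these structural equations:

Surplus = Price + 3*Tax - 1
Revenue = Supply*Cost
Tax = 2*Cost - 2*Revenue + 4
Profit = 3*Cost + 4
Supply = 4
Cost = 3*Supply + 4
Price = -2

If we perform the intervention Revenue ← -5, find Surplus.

The intervention breaks the incoming arrows to Revenue: Revenue = Supply*Cost no longer applies, and Revenue = -5.
Cost = 3*Supply + 4  [with Supply=4]  = 16
Tax = 2*Cost - 2*Revenue + 4  [with Cost=16, Revenue=-5]  = 46
Surplus = Price + 3*Tax - 1  [with Price=-2, Tax=46]  = 135

135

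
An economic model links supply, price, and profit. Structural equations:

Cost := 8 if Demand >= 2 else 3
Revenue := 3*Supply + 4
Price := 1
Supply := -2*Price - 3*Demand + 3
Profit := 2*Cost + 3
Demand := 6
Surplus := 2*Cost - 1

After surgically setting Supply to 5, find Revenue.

19

do(Supply=5) replaces the equation Supply := -2*Price - 3*Demand + 3 with the constant Supply = 5.
Revenue = 3*Supply + 4  [with Supply=5]  = 19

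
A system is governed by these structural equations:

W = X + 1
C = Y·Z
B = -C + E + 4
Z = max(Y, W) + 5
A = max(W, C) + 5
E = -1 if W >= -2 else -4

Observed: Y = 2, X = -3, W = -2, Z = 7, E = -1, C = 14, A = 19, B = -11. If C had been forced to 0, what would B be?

3

Intervening sets C = 0 and removes its equation (C = Y·Z).
W = X + 1  [with X=-3]  = -2
E = -1 if W >= -2 else -4  [with W=-2]  = -1
B = -C + E + 4  [with C=0, E=-1]  = 3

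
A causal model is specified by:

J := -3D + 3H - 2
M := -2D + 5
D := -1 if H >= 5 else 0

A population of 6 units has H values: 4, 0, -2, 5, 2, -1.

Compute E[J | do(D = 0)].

Every unit gets D=0 under the intervention. J values become 10, -2, -8, 13, 4, -5; E[J|do(D=0)] = 2.

2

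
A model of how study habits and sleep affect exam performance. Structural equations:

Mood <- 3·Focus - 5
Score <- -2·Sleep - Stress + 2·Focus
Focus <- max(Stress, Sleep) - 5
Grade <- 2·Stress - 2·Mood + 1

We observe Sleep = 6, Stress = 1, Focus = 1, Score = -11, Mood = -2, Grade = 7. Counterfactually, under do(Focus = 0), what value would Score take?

-13

The intervention breaks the incoming arrows to Focus: Focus <- max(Stress, Sleep) - 5 no longer applies, and Focus = 0.
Score = -2·Sleep - Stress + 2·Focus  [with Sleep=6, Stress=1, Focus=0]  = -13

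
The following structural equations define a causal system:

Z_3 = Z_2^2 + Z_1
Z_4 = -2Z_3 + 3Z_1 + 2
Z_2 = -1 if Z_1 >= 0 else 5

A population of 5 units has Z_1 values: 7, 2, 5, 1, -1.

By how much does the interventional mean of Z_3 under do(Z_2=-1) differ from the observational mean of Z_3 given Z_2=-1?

Under do(Z_2=-1), Z_2's equation is replaced by Z_2=-1 for every unit. Per-unit Z_3: 8, 3, 6, 2, 0. Mean = 3.8.
E[Z_3|Z_2=-1] averages over only the 4 units with Z_2=-1 (Z_1 = 7, 2, 5, 1): Z_3 = 8, 3, 6, 2, mean 4.75.
Difference = 3.8 − 4.75 = -0.95.

-0.95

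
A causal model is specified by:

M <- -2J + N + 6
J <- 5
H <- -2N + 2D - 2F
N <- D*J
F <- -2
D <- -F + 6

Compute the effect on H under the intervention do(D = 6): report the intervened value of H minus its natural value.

16

do(D=6) replaces the equation D <- -F + 6 with the constant D = 6.
N = D*J  [with D=6, J=5]  = 30
H = -2N + 2D - 2F  [with N=30, D=6, F=-2]  = -44
Without intervention: D = -F + 6  [with F=-2]  = 8; N = D*J  [with D=8, J=5]  = 40; H = -2N + 2D - 2F  [with N=40, D=8, F=-2]  = -60.
Change = -44 − (-60) = 16.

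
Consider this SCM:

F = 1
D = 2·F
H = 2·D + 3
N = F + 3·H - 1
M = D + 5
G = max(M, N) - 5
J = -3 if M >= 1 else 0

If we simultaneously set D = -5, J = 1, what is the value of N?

Under do(D = -5, J = 1), each intervened variable's structural equation is replaced by its fixed value.
H = 2·D + 3  [with D=-5]  = -7
N = F + 3·H - 1  [with F=1, H=-7]  = -21

-21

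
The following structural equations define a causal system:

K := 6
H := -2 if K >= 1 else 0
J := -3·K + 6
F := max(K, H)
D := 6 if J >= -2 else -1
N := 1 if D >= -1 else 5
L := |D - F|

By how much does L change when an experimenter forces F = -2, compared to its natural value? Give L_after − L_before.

-6

The intervention breaks the incoming arrows to F: F := max(K, H) no longer applies, and F = -2.
J = -3·K + 6  [with K=6]  = -12
D = 6 if J >= -2 else -1  [with J=-12]  = -1
L = |D - F|  [with D=-1, F=-2]  = 1
Without intervention: H = -2 if K >= 1 else 0  [with K=6]  = -2; J = -3·K + 6  [with K=6]  = -12; F = max(K, H)  [with K=6, H=-2]  = 6; D = 6 if J >= -2 else -1  [with J=-12]  = -1; L = |D - F|  [with D=-1, F=6]  = 7.
Change = 1 − 7 = -6.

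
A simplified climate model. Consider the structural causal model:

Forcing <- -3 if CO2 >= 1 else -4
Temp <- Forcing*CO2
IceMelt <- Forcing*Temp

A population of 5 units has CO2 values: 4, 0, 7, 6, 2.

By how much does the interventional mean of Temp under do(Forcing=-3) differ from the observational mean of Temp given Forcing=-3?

2.85

Under do(Forcing=-3), Forcing's equation is replaced by Forcing=-3 for every unit. Per-unit Temp: -12, 0, -21, -18, -6. Mean = -11.4.
E[Temp|Forcing=-3] averages over only the 4 units with Forcing=-3 (CO2 = 4, 7, 6, 2): Temp = -12, -21, -18, -6, mean -14.25.
Difference = -11.4 − (-14.25) = 2.85.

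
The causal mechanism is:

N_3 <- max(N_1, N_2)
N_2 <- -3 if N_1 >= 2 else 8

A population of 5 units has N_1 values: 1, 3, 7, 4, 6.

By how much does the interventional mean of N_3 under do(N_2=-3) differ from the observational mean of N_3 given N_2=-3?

Every unit gets N_2=-3 under the intervention. N_3 values become 1, 3, 7, 4, 6; E[N_3|do(N_2=-3)] = 4.2.
Observing N_2=-3 restricts to units where N_2's equation naturally yields -3: N_1 ∈ {3, 7, 4, 6}. In that subpopulation N_3 = 3, 7, 4, 6, mean 5.
Difference = 4.2 − 5 = -0.8.

-0.8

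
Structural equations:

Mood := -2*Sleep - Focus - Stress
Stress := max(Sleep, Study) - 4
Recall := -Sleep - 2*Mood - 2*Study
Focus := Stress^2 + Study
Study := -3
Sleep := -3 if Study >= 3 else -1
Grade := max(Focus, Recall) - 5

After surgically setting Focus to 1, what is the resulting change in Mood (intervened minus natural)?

21

Intervening sets Focus = 1 and removes its equation (Focus := Stress^2 + Study).
Sleep = -3 if Study >= 3 else -1  [with Study=-3]  = -1
Stress = max(Sleep, Study) - 4  [with Sleep=-1, Study=-3]  = -5
Mood = -2*Sleep - Focus - Stress  [with Sleep=-1, Focus=1, Stress=-5]  = 6
Without intervention: Sleep = -3 if Study >= 3 else -1  [with Study=-3]  = -1; Stress = max(Sleep, Study) - 4  [with Sleep=-1, Study=-3]  = -5; Focus = Stress^2 + Study  [with Stress=-5, Study=-3]  = 22; Mood = -2*Sleep - Focus - Stress  [with Sleep=-1, Focus=22, Stress=-5]  = -15.
Change = 6 − (-15) = 21.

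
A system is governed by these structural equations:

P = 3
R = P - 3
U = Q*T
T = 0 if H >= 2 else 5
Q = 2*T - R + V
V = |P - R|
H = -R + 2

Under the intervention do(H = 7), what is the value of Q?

3

The intervention breaks the incoming arrows to H: H = -R + 2 no longer applies, and H = 7.
R = P - 3  [with P=3]  = 0
V = |P - R|  [with P=3, R=0]  = 3
T = 0 if H >= 2 else 5  [with H=7]  = 0
Q = 2*T - R + V  [with T=0, R=0, V=3]  = 3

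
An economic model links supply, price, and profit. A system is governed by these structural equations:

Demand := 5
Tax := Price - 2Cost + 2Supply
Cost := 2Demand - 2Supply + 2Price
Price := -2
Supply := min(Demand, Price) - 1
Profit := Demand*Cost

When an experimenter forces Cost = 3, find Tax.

-14

Intervening sets Cost = 3 and removes its equation (Cost := 2Demand - 2Supply + 2Price).
Supply = min(Demand, Price) - 1  [with Demand=5, Price=-2]  = -3
Tax = Price - 2Cost + 2Supply  [with Price=-2, Cost=3, Supply=-3]  = -14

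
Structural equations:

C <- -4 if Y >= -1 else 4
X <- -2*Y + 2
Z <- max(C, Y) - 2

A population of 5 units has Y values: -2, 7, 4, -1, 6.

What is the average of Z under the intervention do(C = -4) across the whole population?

The intervention sets C=-4 in all 5 units regardless of Y. Recomputing Z per unit gives -4, 5, 2, -3, 4; average 0.8.

0.8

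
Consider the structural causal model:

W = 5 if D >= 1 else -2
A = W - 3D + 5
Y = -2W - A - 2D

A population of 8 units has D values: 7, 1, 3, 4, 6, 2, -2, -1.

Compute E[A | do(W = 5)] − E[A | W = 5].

4

The intervention sets W=5 in all 8 units regardless of D. Recomputing A per unit gives -11, 7, 1, -2, -8, 4, 16, 13; average 2.5.
Observing W=5 restricts to units where W's equation naturally yields 5: D ∈ {7, 1, 3, 4, 6, 2}. In that subpopulation A = -11, 7, 1, -2, -8, 4, mean -1.5.
Difference = 2.5 − (-1.5) = 4.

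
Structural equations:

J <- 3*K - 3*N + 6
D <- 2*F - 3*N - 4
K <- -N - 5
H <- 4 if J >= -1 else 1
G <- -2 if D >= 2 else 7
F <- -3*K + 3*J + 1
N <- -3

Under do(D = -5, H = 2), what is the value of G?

Setting D = -5, H = 2 by intervention discards those variables' equations.
G = -2 if D >= 2 else 7  [with D=-5]  = 7

7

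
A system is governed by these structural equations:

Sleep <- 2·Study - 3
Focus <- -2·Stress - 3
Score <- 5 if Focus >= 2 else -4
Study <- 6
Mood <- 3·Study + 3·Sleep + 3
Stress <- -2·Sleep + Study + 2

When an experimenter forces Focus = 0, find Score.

Intervening sets Focus = 0 and removes its equation (Focus <- -2·Stress - 3).
Score = 5 if Focus >= 2 else -4  [with Focus=0]  = -4

-4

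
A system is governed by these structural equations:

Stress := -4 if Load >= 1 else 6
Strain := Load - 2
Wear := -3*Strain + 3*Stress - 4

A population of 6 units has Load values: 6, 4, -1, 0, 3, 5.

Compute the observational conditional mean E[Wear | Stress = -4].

-23.5

Conditioning on Stress=-4 selects the 4 unit(s) with Load ∈ {6, 4, 3, 5}. Their Wear values: -28, -22, -19, -25. Mean = -23.5.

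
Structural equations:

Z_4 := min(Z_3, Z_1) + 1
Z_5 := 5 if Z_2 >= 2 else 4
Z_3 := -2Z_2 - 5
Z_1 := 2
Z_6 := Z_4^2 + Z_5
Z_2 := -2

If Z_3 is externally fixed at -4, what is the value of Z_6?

13

The intervention breaks the incoming arrows to Z_3: Z_3 := -2Z_2 - 5 no longer applies, and Z_3 = -4.
Z_4 = min(Z_3, Z_1) + 1  [with Z_3=-4, Z_1=2]  = -3
Z_5 = 5 if Z_2 >= 2 else 4  [with Z_2=-2]  = 4
Z_6 = Z_4^2 + Z_5  [with Z_4=-3, Z_5=4]  = 13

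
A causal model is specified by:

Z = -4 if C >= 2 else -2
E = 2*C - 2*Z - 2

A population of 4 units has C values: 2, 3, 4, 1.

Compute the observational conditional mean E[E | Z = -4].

12

Conditioning on Z=-4 selects the 3 unit(s) with C ∈ {2, 3, 4}. Their E values: 10, 12, 14. Mean = 12.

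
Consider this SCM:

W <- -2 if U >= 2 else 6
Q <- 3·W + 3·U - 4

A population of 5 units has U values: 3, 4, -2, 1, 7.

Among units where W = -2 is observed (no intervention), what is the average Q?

Conditioning on W=-2 selects the 3 unit(s) with U ∈ {3, 4, 7}. Their Q values: -1, 2, 11. Mean = 4.

4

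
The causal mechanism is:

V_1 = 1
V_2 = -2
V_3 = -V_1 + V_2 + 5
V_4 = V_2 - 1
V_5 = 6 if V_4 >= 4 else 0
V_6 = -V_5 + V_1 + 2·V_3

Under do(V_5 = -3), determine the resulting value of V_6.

The intervention breaks the incoming arrows to V_5: V_5 = 6 if V_4 >= 4 else 0 no longer applies, and V_5 = -3.
V_3 = -V_1 + V_2 + 5  [with V_1=1, V_2=-2]  = 2
V_6 = -V_5 + V_1 + 2·V_3  [with V_5=-3, V_1=1, V_3=2]  = 8

8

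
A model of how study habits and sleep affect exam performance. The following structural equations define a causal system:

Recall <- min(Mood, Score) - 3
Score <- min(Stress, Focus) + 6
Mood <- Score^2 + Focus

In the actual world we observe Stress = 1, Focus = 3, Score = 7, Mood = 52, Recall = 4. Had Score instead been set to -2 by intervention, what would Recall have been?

do(Score=-2) replaces the equation Score <- min(Stress, Focus) + 6 with the constant Score = -2.
Mood = Score^2 + Focus  [with Score=-2, Focus=3]  = 7
Recall = min(Mood, Score) - 3  [with Mood=7, Score=-2]  = -5

-5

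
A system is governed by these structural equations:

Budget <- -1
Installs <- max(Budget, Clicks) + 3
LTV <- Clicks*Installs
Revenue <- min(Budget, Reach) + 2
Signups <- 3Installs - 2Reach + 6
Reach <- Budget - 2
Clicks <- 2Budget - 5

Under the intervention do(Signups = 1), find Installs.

2

The intervention breaks the incoming arrows to Signups: Signups <- 3Installs - 2Reach + 6 no longer applies, and Signups = 1.
Since Installs is not a descendant of the intervened variable, it is unaffected.
Clicks = 2Budget - 5  [with Budget=-1]  = -7
Installs = max(Budget, Clicks) + 3  [with Budget=-1, Clicks=-7]  = 2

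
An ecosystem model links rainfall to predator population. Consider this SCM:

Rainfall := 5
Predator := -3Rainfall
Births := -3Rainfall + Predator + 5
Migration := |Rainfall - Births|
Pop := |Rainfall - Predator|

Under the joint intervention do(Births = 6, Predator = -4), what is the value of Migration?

The joint intervention fixes Births = 6, Predator = -4, removing each variable's own equation.
Migration = |Rainfall - Births|  [with Rainfall=5, Births=6]  = 1

1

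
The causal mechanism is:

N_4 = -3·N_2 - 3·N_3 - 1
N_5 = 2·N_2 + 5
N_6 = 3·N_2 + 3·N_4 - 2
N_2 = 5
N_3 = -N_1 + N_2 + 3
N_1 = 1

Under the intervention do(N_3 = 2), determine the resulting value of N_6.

The intervention breaks the incoming arrows to N_3: N_3 = -N_1 + N_2 + 3 no longer applies, and N_3 = 2.
N_4 = -3·N_2 - 3·N_3 - 1  [with N_2=5, N_3=2]  = -22
N_6 = 3·N_2 + 3·N_4 - 2  [with N_2=5, N_4=-22]  = -53

-53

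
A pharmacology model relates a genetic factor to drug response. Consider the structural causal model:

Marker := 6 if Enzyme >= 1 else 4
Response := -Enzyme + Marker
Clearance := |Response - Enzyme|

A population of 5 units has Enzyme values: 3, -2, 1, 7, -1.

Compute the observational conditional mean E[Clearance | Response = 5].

Observing Response=5 restricts to units where Response's equation naturally yields 5: Enzyme ∈ {1, -1}. In that subpopulation Clearance = 4, 6, mean 5.

5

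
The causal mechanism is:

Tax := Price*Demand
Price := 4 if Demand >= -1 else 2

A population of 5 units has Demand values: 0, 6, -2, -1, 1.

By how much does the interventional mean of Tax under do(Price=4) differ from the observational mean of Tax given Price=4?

The intervention sets Price=4 in all 5 units regardless of Demand. Recomputing Tax per unit gives 0, 24, -8, -4, 4; average 3.2.
Conditioning on Price=4 selects the 4 unit(s) with Demand ∈ {0, 6, -1, 1}. Their Tax values: 0, 24, -4, 4. Mean = 6.
Difference = 3.2 − 6 = -2.8.

-2.8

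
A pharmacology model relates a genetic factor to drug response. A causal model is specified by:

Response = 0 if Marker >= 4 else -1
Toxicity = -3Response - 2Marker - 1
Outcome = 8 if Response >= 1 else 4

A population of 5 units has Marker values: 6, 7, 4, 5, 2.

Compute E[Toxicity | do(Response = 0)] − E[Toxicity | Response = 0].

1.4

Under do(Response=0), Response's equation is replaced by Response=0 for every unit. Per-unit Toxicity: -13, -15, -9, -11, -5. Mean = -10.6.
Observing Response=0 restricts to units where Response's equation naturally yields 0: Marker ∈ {6, 7, 4, 5}. In that subpopulation Toxicity = -13, -15, -9, -11, mean -12.
Difference = -10.6 − (-12) = 1.4.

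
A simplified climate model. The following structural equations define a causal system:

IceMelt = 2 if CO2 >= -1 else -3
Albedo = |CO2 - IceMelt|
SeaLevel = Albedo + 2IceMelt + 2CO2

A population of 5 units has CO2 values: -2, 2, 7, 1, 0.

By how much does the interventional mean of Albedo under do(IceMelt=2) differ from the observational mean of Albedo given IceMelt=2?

0.4

The intervention sets IceMelt=2 in all 5 units regardless of CO2. Recomputing Albedo per unit gives 4, 0, 5, 1, 2; average 2.4.
E[Albedo|IceMelt=2] averages over only the 4 units with IceMelt=2 (CO2 = 2, 7, 1, 0): Albedo = 0, 5, 1, 2, mean 2.
Difference = 2.4 − 2 = 0.4.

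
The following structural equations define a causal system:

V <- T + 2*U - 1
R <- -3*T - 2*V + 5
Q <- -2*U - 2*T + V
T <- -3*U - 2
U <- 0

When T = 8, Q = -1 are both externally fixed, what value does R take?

The joint intervention fixes T = 8, Q = -1, removing each variable's own equation.
V = T + 2*U - 1  [with T=8, U=0]  = 7
R = -3*T - 2*V + 5  [with T=8, V=7]  = -33

-33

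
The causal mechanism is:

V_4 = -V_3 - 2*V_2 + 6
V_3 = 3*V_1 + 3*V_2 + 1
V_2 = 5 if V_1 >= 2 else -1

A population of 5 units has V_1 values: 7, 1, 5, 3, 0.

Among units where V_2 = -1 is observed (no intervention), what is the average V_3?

-0.5

Conditioning on V_2=-1 selects the 2 unit(s) with V_1 ∈ {1, 0}. Their V_3 values: 1, -2. Mean = -0.5.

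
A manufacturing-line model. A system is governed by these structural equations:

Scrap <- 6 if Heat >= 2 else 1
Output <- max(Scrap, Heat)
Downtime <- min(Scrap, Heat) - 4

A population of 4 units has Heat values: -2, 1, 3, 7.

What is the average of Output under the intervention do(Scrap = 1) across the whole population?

3

The intervention sets Scrap=1 in all 4 units regardless of Heat. Recomputing Output per unit gives 1, 1, 3, 7; average 3.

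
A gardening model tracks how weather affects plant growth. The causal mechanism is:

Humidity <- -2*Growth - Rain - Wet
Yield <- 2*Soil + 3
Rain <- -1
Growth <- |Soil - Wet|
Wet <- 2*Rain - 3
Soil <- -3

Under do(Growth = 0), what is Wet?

Under do(Growth=0), the mechanism Growth <- |Soil - Wet| is discarded; Growth is fixed at 0.
Since Wet is not a descendant of the intervened variable, it is unaffected.
Wet = 2*Rain - 3  [with Rain=-1]  = -5

-5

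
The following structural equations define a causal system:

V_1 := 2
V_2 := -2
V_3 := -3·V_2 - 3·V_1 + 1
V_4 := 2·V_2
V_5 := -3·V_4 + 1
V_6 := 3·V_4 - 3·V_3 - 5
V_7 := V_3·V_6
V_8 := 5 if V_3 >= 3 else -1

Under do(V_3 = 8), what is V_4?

-4

The intervention breaks the incoming arrows to V_3: V_3 := -3·V_2 - 3·V_1 + 1 no longer applies, and V_3 = 8.
V_4 is not downstream of the intervention, so its value is determined by the original equations.
V_4 = 2·V_2  [with V_2=-2]  = -4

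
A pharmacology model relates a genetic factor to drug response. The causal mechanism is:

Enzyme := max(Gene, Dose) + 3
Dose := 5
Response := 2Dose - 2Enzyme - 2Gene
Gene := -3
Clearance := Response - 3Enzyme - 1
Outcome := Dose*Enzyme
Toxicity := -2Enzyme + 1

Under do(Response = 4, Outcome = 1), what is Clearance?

-21

The joint intervention fixes Response = 4, Outcome = 1, removing each variable's own equation.
Enzyme = max(Gene, Dose) + 3  [with Gene=-3, Dose=5]  = 8
Clearance = Response - 3Enzyme - 1  [with Response=4, Enzyme=8]  = -21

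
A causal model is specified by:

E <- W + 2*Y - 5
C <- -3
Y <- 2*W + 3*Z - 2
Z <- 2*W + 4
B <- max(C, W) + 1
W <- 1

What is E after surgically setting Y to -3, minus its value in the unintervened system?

Intervening sets Y = -3 and removes its equation (Y <- 2*W + 3*Z - 2).
E = W + 2*Y - 5  [with W=1, Y=-3]  = -10
Without intervention: Z = 2*W + 4  [with W=1]  = 6; Y = 2*W + 3*Z - 2  [with W=1, Z=6]  = 18; E = W + 2*Y - 5  [with W=1, Y=18]  = 32.
Change = -10 − 32 = -42.

-42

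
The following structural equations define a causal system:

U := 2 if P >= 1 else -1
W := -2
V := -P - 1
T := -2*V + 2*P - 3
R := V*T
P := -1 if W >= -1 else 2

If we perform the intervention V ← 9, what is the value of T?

-17

The intervention breaks the incoming arrows to V: V := -P - 1 no longer applies, and V = 9.
P = -1 if W >= -1 else 2  [with W=-2]  = 2
T = -2*V + 2*P - 3  [with V=9, P=2]  = -17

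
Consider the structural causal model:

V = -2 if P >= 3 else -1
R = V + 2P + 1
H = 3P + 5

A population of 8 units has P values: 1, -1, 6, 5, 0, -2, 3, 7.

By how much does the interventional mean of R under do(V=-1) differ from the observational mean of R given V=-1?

5.75

Under do(V=-1), V's equation is replaced by V=-1 for every unit. Per-unit R: 2, -2, 12, 10, 0, -4, 6, 14. Mean = 4.75.
E[R|V=-1] averages over only the 4 units with V=-1 (P = 1, -1, 0, -2): R = 2, -2, 0, -4, mean -1.
Difference = 4.75 − (-1) = 5.75.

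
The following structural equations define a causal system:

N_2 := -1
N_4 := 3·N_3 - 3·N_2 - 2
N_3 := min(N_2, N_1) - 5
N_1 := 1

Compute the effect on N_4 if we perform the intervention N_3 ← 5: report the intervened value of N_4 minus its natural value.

The intervention breaks the incoming arrows to N_3: N_3 := min(N_2, N_1) - 5 no longer applies, and N_3 = 5.
N_4 = 3·N_3 - 3·N_2 - 2  [with N_3=5, N_2=-1]  = 16
Without intervention: N_3 = min(N_2, N_1) - 5  [with N_2=-1, N_1=1]  = -6; N_4 = 3·N_3 - 3·N_2 - 2  [with N_3=-6, N_2=-1]  = -17.
Change = 16 − (-17) = 33.

33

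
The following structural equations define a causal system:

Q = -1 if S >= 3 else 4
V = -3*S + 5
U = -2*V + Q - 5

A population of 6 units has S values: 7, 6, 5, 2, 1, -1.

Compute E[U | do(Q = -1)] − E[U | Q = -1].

do(Q=-1) breaks Q's dependence on S. With Q=-1 fixed, U across the units is 26, 20, 14, -4, -10, -22, mean 4.
E[U|Q=-1] averages over only the 3 units with Q=-1 (S = 7, 6, 5): U = 26, 20, 14, mean 20.
Difference = 4 − 20 = -16.

-16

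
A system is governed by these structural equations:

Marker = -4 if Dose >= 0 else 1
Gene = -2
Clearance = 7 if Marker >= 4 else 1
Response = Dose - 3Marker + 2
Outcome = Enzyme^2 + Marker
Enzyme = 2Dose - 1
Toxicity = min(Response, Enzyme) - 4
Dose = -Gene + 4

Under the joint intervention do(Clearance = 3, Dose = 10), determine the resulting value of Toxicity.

15

Under do(Clearance = 3, Dose = 10), each intervened variable's structural equation is replaced by its fixed value.
Enzyme = 2Dose - 1  [with Dose=10]  = 19
Marker = -4 if Dose >= 0 else 1  [with Dose=10]  = -4
Response = Dose - 3Marker + 2  [with Dose=10, Marker=-4]  = 24
Toxicity = min(Response, Enzyme) - 4  [with Response=24, Enzyme=19]  = 15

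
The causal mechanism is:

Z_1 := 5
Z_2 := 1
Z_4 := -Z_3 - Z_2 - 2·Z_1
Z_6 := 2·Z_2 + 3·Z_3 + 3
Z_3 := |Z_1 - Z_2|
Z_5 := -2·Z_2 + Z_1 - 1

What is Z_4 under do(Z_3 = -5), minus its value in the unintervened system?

The intervention breaks the incoming arrows to Z_3: Z_3 := |Z_1 - Z_2| no longer applies, and Z_3 = -5.
Z_4 = -Z_3 - Z_2 - 2·Z_1  [with Z_3=-5, Z_2=1, Z_1=5]  = -6
Without intervention: Z_3 = |Z_1 - Z_2|  [with Z_1=5, Z_2=1]  = 4; Z_4 = -Z_3 - Z_2 - 2·Z_1  [with Z_3=4, Z_2=1, Z_1=5]  = -15.
Change = -6 − (-15) = 9.

9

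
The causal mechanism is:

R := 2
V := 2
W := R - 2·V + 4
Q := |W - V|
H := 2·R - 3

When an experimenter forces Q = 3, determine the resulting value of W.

Under do(Q=3), the mechanism Q := |W - V| is discarded; Q is fixed at 3.
Since W is not a descendant of the intervened variable, it is unaffected.
W = R - 2·V + 4  [with R=2, V=2]  = 2

2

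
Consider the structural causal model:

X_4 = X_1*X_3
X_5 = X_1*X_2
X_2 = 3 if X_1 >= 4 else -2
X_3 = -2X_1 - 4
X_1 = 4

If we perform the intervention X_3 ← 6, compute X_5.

do(X_3=6) replaces the equation X_3 = -2X_1 - 4 with the constant X_3 = 6.
X_5 is not downstream of the intervention, so its value is determined by the original equations.
X_2 = 3 if X_1 >= 4 else -2  [with X_1=4]  = 3
X_5 = X_1*X_2  [with X_1=4, X_2=3]  = 12

12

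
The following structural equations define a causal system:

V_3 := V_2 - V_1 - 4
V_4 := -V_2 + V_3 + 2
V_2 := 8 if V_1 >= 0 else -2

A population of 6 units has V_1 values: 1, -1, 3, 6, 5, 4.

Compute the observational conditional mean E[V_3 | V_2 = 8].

0.2

Observing V_2=8 restricts to units where V_2's equation naturally yields 8: V_1 ∈ {1, 3, 6, 5, 4}. In that subpopulation V_3 = 3, 1, -2, -1, 0, mean 0.2.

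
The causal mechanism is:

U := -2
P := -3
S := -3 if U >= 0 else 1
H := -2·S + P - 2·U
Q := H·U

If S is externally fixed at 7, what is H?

-13

The intervention breaks the incoming arrows to S: S := -3 if U >= 0 else 1 no longer applies, and S = 7.
H = -2·S + P - 2·U  [with S=7, P=-3, U=-2]  = -13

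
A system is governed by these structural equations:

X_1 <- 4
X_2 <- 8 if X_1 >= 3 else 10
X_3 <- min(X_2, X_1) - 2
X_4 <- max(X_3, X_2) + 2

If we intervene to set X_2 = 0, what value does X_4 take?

2

Under do(X_2=0), the mechanism X_2 <- 8 if X_1 >= 3 else 10 is discarded; X_2 is fixed at 0.
X_3 = min(X_2, X_1) - 2  [with X_2=0, X_1=4]  = -2
X_4 = max(X_3, X_2) + 2  [with X_3=-2, X_2=0]  = 2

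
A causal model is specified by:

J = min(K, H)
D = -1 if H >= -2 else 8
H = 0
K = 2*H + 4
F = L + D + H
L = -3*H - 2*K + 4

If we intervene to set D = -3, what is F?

do(D=-3) replaces the equation D = -1 if H >= -2 else 8 with the constant D = -3.
K = 2*H + 4  [with H=0]  = 4
L = -3*H - 2*K + 4  [with H=0, K=4]  = -4
F = L + D + H  [with L=-4, D=-3, H=0]  = -7

-7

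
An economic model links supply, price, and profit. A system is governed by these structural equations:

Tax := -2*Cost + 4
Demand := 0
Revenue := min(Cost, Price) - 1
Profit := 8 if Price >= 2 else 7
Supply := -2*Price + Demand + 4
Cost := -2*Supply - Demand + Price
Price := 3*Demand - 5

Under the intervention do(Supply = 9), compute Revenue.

-24

do(Supply=9) replaces the equation Supply := -2*Price + Demand + 4 with the constant Supply = 9.
Price = 3*Demand - 5  [with Demand=0]  = -5
Cost = -2*Supply - Demand + Price  [with Supply=9, Demand=0, Price=-5]  = -23
Revenue = min(Cost, Price) - 1  [with Cost=-23, Price=-5]  = -24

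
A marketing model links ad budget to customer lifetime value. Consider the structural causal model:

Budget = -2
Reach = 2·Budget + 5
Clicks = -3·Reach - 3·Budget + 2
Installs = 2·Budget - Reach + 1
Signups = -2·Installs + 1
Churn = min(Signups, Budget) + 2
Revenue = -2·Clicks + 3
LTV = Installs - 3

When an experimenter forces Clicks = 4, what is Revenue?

The intervention breaks the incoming arrows to Clicks: Clicks = -3·Reach - 3·Budget + 2 no longer applies, and Clicks = 4.
Revenue = -2·Clicks + 3  [with Clicks=4]  = -5

-5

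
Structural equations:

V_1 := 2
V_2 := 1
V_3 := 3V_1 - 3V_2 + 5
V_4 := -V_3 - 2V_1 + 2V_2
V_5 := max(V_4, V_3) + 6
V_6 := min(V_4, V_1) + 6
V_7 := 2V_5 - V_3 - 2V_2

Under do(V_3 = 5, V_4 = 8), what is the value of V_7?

21

Under do(V_3 = 5, V_4 = 8), each intervened variable's structural equation is replaced by its fixed value.
V_5 = max(V_4, V_3) + 6  [with V_4=8, V_3=5]  = 14
V_7 = 2V_5 - V_3 - 2V_2  [with V_5=14, V_3=5, V_2=1]  = 21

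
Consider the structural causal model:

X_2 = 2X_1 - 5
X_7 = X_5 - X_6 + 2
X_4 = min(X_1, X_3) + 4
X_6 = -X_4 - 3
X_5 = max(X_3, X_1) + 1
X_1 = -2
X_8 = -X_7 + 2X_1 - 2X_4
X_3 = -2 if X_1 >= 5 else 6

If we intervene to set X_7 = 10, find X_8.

do(X_7=10) replaces the equation X_7 = X_5 - X_6 + 2 with the constant X_7 = 10.
X_3 = -2 if X_1 >= 5 else 6  [with X_1=-2]  = 6
X_4 = min(X_1, X_3) + 4  [with X_1=-2, X_3=6]  = 2
X_8 = -X_7 + 2X_1 - 2X_4  [with X_7=10, X_1=-2, X_4=2]  = -18

-18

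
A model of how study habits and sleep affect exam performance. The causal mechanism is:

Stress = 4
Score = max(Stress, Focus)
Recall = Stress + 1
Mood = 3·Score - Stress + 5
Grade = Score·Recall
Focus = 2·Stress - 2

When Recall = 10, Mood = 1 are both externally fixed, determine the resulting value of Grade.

60

Setting Recall = 10, Mood = 1 by intervention discards those variables' equations.
Focus = 2·Stress - 2  [with Stress=4]  = 6
Score = max(Stress, Focus)  [with Stress=4, Focus=6]  = 6
Grade = Score·Recall  [with Score=6, Recall=10]  = 60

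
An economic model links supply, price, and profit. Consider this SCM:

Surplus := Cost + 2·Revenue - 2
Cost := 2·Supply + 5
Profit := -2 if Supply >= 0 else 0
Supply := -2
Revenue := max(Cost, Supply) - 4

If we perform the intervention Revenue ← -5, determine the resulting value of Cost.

Under do(Revenue=-5), the mechanism Revenue := max(Cost, Supply) - 4 is discarded; Revenue is fixed at -5.
Since Cost is not a descendant of the intervened variable, it is unaffected.
Cost = 2·Supply + 5  [with Supply=-2]  = 1

1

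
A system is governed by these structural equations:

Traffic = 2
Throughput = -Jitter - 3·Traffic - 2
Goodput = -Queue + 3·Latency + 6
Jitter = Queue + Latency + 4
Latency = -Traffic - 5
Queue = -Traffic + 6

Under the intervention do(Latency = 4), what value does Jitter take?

12

Under do(Latency=4), the mechanism Latency = -Traffic - 5 is discarded; Latency is fixed at 4.
Queue = -Traffic + 6  [with Traffic=2]  = 4
Jitter = Queue + Latency + 4  [with Queue=4, Latency=4]  = 12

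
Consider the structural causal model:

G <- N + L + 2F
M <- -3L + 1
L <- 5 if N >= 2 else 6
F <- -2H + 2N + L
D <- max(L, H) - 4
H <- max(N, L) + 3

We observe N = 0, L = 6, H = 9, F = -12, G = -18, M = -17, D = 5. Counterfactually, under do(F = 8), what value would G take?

22

Intervening sets F = 8 and removes its equation (F <- -2H + 2N + L).
L = 5 if N >= 2 else 6  [with N=0]  = 6
G = N + L + 2F  [with N=0, L=6, F=8]  = 22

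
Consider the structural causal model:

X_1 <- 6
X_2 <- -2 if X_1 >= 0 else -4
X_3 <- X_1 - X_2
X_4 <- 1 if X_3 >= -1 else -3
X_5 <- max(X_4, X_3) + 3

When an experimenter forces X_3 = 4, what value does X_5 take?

7

do(X_3=4) replaces the equation X_3 <- X_1 - X_2 with the constant X_3 = 4.
X_4 = 1 if X_3 >= -1 else -3  [with X_3=4]  = 1
X_5 = max(X_4, X_3) + 3  [with X_4=1, X_3=4]  = 7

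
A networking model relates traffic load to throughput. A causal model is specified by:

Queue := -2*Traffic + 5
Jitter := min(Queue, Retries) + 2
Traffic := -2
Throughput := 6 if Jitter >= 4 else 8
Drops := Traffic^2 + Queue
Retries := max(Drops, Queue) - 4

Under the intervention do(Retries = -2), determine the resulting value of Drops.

13

Under do(Retries=-2), the mechanism Retries := max(Drops, Queue) - 4 is discarded; Retries is fixed at -2.
Since Drops is not a descendant of the intervened variable, it is unaffected.
Queue = -2*Traffic + 5  [with Traffic=-2]  = 9
Drops = Traffic^2 + Queue  [with Traffic=-2, Queue=9]  = 13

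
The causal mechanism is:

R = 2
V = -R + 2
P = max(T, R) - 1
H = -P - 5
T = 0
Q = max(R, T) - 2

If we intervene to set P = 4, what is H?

-9

The intervention breaks the incoming arrows to P: P = max(T, R) - 1 no longer applies, and P = 4.
H = -P - 5  [with P=4]  = -9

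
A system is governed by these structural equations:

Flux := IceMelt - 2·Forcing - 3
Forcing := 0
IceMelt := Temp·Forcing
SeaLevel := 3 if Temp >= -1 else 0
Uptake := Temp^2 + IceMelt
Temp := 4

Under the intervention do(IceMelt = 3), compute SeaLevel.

The intervention breaks the incoming arrows to IceMelt: IceMelt := Temp·Forcing no longer applies, and IceMelt = 3.
SeaLevel is not downstream of the intervention, so its value is determined by the original equations.
SeaLevel = 3 if Temp >= -1 else 0  [with Temp=4]  = 3

3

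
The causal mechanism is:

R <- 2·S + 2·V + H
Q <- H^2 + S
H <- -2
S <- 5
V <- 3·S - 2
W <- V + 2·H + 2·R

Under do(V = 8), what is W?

The intervention breaks the incoming arrows to V: V <- 3·S - 2 no longer applies, and V = 8.
R = 2·S + 2·V + H  [with S=5, V=8, H=-2]  = 24
W = V + 2·H + 2·R  [with V=8, H=-2, R=24]  = 52

52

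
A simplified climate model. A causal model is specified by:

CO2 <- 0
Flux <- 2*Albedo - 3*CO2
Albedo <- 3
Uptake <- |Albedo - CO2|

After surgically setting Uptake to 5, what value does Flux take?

6

Under do(Uptake=5), the mechanism Uptake <- |Albedo - CO2| is discarded; Uptake is fixed at 5.
Since Flux is not a descendant of the intervened variable, it is unaffected.
Flux = 2*Albedo - 3*CO2  [with Albedo=3, CO2=0]  = 6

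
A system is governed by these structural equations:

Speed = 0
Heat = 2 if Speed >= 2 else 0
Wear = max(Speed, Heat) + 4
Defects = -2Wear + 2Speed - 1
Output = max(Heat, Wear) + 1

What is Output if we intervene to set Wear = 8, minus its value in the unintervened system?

do(Wear=8) replaces the equation Wear = max(Speed, Heat) + 4 with the constant Wear = 8.
Heat = 2 if Speed >= 2 else 0  [with Speed=0]  = 0
Output = max(Heat, Wear) + 1  [with Heat=0, Wear=8]  = 9
Without intervention: Heat = 2 if Speed >= 2 else 0  [with Speed=0]  = 0; Wear = max(Speed, Heat) + 4  [with Speed=0, Heat=0]  = 4; Output = max(Heat, Wear) + 1  [with Heat=0, Wear=4]  = 5.
Change = 9 − 5 = 4.

4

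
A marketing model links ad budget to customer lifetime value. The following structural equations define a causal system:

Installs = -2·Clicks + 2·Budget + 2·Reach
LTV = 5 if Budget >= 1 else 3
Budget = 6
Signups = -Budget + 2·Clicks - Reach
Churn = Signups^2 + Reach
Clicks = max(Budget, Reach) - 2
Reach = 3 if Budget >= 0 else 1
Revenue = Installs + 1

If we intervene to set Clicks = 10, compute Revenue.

The intervention breaks the incoming arrows to Clicks: Clicks = max(Budget, Reach) - 2 no longer applies, and Clicks = 10.
Reach = 3 if Budget >= 0 else 1  [with Budget=6]  = 3
Installs = -2·Clicks + 2·Budget + 2·Reach  [with Clicks=10, Budget=6, Reach=3]  = -2
Revenue = Installs + 1  [with Installs=-2]  = -1

-1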